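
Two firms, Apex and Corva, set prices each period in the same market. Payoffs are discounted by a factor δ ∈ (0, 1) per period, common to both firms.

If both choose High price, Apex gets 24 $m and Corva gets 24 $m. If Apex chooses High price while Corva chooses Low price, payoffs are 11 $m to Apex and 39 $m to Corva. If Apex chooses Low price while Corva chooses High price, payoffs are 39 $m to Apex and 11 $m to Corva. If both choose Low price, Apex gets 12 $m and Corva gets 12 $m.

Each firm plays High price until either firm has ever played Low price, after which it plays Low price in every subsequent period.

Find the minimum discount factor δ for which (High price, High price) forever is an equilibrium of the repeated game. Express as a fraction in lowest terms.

24/(1−δ) ≥ 39 + 12δ/(1−δ)
24 ≥ 39 − 27δ
δ ≥ 15/27 = 5/9.

5/9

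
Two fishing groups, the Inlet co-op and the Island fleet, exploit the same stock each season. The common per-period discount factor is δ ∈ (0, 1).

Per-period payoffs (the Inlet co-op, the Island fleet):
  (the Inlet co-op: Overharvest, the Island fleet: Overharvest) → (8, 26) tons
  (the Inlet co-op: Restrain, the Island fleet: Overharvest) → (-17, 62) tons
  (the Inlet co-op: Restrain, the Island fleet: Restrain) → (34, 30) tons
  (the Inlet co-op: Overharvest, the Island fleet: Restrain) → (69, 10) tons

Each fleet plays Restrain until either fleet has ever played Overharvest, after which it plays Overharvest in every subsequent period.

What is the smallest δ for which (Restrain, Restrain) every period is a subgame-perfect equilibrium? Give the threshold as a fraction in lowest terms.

For the Inlet co-op: deviation gain 69−34 = 35, per-period punishment loss 34−8 = 26. IC gives δ ≥ 35/61.
For the Island fleet: gain 32, loss 4 per period, so δ ≥ 32/36 = 8/9.
The tighter constraint is the Island fleet's, so cooperation needs δ ≥ 8/9.

8/9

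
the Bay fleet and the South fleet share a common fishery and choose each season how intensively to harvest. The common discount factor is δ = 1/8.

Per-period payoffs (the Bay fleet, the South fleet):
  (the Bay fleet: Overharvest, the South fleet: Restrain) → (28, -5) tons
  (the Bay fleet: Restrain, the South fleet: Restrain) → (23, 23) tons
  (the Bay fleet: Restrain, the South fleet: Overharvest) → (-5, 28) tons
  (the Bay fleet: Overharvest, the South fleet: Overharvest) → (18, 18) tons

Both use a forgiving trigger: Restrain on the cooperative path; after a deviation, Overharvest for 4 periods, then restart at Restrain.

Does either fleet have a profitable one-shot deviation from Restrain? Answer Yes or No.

A one-shot deviation gives 28 now, then 18 for 4 periods, then back to 23.
Gain from deviating: (28−23) today; loss: (23−18) in each of the next 4 periods.
No-deviation condition: (23−18)(δ+…+δ^4) ≥ 28−23, i.e. δ+…+δ^4 ≥ 1.
At δ = 1/8: δ+…+δ^4 = 0.1428 < 1.0000.
So cooperation is not sustainable.

Yes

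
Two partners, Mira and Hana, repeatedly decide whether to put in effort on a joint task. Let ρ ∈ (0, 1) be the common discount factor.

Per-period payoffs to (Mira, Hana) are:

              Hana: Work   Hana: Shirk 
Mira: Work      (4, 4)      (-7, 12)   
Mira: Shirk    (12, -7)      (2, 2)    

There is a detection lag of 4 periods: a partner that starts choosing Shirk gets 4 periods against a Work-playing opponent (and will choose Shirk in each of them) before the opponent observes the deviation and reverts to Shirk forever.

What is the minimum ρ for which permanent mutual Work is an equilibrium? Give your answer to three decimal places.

A deviator earns 12 for 4 periods, then 2 forever; cooperating earns 4 forever. Multiplying the IC by (1−ρ):
4 ≥ 12(1−ρ^4) + 2ρ^4, so 10·ρ^4 ≥ 8 and ρ^4 ≥ 4/5.
ρ ≥ (4/5)^(1/4) ≈ 0.946.

0.946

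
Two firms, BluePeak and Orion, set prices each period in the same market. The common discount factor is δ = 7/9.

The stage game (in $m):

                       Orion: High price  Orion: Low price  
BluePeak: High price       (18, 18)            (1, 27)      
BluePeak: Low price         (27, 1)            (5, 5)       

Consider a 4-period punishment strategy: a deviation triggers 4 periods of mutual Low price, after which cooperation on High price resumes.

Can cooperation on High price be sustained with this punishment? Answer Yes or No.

IC: δ+…+δ^4 ≥ (27−18)/(18−5) = 9/13.
At δ = 7/9: partial sum = 2.2192 ≥ 0.6923. Cooperation sustainable.

Yes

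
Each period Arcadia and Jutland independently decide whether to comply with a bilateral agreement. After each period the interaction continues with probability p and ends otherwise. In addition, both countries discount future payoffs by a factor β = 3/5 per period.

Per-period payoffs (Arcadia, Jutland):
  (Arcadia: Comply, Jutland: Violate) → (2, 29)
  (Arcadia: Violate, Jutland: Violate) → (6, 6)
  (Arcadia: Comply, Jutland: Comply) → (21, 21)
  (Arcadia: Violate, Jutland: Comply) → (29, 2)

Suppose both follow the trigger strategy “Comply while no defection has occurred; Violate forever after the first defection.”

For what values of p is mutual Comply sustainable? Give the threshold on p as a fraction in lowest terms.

40/69

Expected continuation weight on next period's payoff is β·p = 3/5·p, which plays the role of the discount factor.
Cooperation requires 3/5·p ≥ (29−21)/(29−6) = 8/23, hence p ≥ 40/69.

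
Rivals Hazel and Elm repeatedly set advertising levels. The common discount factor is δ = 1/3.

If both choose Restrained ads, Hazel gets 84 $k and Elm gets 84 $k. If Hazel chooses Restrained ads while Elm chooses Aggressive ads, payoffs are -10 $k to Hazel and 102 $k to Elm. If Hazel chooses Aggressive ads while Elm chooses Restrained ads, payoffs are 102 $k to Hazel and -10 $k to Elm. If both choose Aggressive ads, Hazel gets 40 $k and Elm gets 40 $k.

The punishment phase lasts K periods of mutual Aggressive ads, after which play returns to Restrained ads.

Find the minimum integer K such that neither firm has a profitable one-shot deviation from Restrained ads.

IC: δ(1−δ^K)/(1−δ) ≥ (102−84)/(84−40) = 9/22.
With δ = 1/3: need 1 − δ^K ≥ 9/22·(1−1/3)/(1/3), i.e. δ^K ≤ 0.1818.
Since (1/3)^1 = 0.3333 and (1/3)^2 = 0.1111, the smallest such K is 2.

2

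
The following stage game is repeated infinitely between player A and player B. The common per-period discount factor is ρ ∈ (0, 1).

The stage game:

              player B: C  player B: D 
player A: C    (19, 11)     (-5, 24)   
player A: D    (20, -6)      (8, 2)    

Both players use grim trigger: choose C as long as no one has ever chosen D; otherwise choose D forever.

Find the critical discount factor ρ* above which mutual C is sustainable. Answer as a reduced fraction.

13/22

For player A: deviation gain 20−19 = 1, per-period punishment loss 19−8 = 11. IC gives ρ ≥ 1/12.
For player B: gain 13, loss 9 per period, so ρ ≥ 13/22.
The tighter constraint is player B's, so cooperation needs ρ ≥ 13/22.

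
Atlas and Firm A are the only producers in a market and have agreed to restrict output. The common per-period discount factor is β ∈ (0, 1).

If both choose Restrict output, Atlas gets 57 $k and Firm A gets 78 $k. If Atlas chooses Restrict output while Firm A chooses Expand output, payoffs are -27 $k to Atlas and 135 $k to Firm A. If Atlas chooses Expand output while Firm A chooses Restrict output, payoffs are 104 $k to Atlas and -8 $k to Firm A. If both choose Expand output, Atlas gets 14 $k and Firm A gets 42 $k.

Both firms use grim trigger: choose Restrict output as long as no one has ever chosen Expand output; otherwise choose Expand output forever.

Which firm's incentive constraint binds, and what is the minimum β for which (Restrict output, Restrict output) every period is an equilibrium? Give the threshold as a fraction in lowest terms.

Firm A; β ≥ 19/31

Atlas: cooperation gives 57 each period; deviation gives 104 once then 14 forever.
  57/(1−β) ≥ 104 + 14β/(1−β) ⇒ β ≥ 47/90.
Firm A: cooperation gives 78 each period; deviation gives 135 once then 42 forever.
  β ≥ 57/93 = 19/31.
Both must hold, so the binding constraint is Firm A's: β ≥ 19/31.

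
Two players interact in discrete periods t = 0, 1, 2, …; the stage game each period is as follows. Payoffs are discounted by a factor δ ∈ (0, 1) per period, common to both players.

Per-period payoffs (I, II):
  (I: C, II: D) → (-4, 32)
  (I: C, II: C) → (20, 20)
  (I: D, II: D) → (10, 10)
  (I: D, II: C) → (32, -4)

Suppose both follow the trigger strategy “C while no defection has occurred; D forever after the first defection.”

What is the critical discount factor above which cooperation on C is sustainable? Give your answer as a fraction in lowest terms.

Cooperation forever yields 20 each period: 20/(1−δ).
Deviating yields 32 once, then 10 forever: 32 + 10δ/(1−δ).
No profitable deviation requires 20/(1−δ) ≥ 32 + 10δ/(1−δ).
Multiplying by (1−δ): 20 ≥ 32(1−δ) + 10δ = 32 − 22δ.
So 22δ ≥ 12, i.e. δ ≥ 12/22 = 6/11.

6/11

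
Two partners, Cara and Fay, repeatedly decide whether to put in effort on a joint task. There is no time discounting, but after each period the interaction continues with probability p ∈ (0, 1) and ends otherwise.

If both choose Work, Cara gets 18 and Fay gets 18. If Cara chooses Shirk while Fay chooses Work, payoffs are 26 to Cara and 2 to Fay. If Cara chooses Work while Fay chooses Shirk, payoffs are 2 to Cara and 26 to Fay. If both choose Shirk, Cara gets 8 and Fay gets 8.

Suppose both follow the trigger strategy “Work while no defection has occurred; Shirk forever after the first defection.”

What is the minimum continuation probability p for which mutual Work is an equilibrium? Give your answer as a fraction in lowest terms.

With no time discounting, the continuation probability p plays the role of the discount factor.
Grim-trigger IC: 18/(1−p) ≥ 26 + 8p/(1−p) ⇒ p ≥ (26−18)/(26−8) = 4/9.

4/9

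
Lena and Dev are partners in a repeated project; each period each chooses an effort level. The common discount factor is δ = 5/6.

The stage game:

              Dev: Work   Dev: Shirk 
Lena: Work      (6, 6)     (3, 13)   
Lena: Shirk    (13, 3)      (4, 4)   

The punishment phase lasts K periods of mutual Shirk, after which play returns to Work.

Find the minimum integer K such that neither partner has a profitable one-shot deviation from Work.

7

No profitable deviation requires (6−4)(δ+…+δ^K) ≥ 13−6, i.e. δ+…+δ^K ≥ 7/2 ≈ 3.5000.
With δ = 5/6, the partial sums are K=1: 0.8333, K=2: 1.5278, …, K=5: 2.9906, K=6: 3.3255, K=7: 3.6046.
K = 7 is the first length at which the sum reaches 3.5000.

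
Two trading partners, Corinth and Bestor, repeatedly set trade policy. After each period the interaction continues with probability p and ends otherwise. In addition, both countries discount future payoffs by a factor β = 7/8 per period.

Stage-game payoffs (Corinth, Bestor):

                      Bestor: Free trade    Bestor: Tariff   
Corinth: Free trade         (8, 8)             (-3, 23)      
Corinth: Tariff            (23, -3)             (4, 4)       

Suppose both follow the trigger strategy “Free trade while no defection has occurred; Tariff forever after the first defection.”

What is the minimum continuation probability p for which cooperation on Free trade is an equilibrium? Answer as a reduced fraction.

With continuation probability p and discount β, the effective per-period discount factor is βp.
Grim-trigger IC: βp ≥ (23−8)/(23−4) = 15/19.
So p ≥ (15/19)/(7/8) = 120/133.

120/133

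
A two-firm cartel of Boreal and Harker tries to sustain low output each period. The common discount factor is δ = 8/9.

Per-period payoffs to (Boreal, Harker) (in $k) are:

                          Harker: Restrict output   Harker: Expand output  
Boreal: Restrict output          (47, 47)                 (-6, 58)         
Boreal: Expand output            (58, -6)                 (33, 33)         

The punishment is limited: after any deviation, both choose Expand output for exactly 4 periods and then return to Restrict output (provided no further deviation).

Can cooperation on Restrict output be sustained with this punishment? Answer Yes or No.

Yes

Comparing payoff streams over the 5 periods until play realigns: cooperate → 47(1+δ+…+δ^4); deviate → 58 + 33(δ+…+δ^4).
Cooperation is sustained iff (47−33)(δ+…+δ^4) ≥ 58−47.
δ+…+δ^4 = 8/9·(1−(8/9)^4)/(1−8/9) = 3.0056, and (58−47)/(47−33) = 0.7857.
3.0056 ≥ 0.7857, so cooperation is sustainable.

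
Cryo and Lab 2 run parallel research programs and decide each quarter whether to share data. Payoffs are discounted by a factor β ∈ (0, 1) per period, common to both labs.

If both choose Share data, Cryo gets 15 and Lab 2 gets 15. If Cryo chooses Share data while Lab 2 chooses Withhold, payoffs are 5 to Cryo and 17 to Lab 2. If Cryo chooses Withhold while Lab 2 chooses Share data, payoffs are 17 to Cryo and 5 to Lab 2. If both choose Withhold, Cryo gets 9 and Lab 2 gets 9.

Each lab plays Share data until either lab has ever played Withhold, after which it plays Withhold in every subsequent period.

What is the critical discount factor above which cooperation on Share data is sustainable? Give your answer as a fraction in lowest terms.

1/4

Cooperation forever yields 15 each period: 15/(1−β).
Deviating yields 17 once, then 9 forever: 17 + 9β/(1−β).
No profitable deviation requires 15/(1−β) ≥ 17 + 9β/(1−β).
Multiplying by (1−β): 15 ≥ 17(1−β) + 9β = 17 − 8β.
So 8β ≥ 2, i.e. β ≥ 2/8 = 1/4.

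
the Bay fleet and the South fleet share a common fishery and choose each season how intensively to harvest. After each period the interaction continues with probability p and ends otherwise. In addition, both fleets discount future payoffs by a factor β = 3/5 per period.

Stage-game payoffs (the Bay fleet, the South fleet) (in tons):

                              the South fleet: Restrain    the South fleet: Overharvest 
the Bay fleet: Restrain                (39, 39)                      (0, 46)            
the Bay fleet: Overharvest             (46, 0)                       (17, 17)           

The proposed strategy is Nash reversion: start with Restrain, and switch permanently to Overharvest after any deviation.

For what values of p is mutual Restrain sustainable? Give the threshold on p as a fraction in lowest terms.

35/87

With continuation probability p and discount β, the effective per-period discount factor is βp.
Grim-trigger IC: βp ≥ (46−39)/(46−17) = 7/29.
So p ≥ (7/29)/(3/5) = 35/87.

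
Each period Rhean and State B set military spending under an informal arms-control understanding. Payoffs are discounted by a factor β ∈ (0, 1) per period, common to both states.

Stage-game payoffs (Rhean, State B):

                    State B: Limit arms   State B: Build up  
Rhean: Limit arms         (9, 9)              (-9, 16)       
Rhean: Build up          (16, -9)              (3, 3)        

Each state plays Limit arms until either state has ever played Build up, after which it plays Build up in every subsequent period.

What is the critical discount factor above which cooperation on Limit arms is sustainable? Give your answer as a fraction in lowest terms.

7/13

One-period gain from deviating is 16 − 9 = 7. The loss is 9 − 3 = 6 in every subsequent period, with present value 6·β/(1−β).
Deviation is unprofitable when 6·β/(1−β) ≥ 7, i.e. β/(1−β) ≥ 7/6.
Equivalently β ≥ 7/(7+6) = 7/13.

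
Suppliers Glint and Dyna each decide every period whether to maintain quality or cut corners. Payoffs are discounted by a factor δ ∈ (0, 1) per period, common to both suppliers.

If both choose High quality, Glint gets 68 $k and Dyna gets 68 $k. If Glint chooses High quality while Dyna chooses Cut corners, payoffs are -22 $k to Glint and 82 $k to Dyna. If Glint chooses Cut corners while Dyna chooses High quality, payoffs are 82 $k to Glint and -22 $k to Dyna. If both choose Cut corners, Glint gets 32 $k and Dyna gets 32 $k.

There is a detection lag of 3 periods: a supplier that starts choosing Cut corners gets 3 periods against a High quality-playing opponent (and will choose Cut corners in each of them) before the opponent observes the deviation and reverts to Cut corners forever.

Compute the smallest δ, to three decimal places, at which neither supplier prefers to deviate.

0.654

The best deviation is to choose Cut corners for all 3 undetected periods, earning 82 each, then 32 forever once detected.
Deviation value: 82(1−δ^3)/(1−δ) + 32δ^3/(1−δ); cooperation value: 68/(1−δ).
IC: 68 ≥ 82(1−δ^3) + 32δ^3 = 82 − 50δ^3.
So δ^3 ≥ 14/50 = 7/25, giving δ ≥ (7/25)^(1/3) ≈ 0.654.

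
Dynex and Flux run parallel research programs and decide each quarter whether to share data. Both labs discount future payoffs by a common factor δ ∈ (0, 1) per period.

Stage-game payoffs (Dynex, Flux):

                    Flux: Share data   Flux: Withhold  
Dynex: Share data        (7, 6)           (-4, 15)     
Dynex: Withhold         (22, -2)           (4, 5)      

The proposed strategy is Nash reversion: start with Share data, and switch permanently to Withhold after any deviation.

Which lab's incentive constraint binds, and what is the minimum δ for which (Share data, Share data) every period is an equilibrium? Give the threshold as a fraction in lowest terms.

Flux; δ ≥ 9/10

Dynex: cooperation gives 7 each period; deviation gives 22 once then 4 forever.
  7/(1−δ) ≥ 22 + 4δ/(1−δ) ⇒ δ ≥ 15/18 = 5/6.
Flux: cooperation gives 6 each period; deviation gives 15 once then 5 forever.
  δ ≥ 9/10.
Both must hold, so the binding constraint is Flux's: δ ≥ 9/10.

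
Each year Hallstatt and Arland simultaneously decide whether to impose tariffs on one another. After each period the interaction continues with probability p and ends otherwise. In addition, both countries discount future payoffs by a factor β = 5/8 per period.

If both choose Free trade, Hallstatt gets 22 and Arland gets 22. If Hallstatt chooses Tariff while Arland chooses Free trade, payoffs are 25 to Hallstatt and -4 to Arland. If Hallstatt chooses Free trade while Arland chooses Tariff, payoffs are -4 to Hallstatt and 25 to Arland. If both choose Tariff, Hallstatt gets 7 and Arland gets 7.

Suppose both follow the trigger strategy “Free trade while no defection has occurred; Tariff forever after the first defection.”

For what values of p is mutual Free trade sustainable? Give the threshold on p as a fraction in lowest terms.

4/15

Expected continuation weight on next period's payoff is β·p = 5/8·p, which plays the role of the discount factor.
Cooperation requires 5/8·p ≥ (25−22)/(25−7) = 1/6, hence p ≥ 4/15.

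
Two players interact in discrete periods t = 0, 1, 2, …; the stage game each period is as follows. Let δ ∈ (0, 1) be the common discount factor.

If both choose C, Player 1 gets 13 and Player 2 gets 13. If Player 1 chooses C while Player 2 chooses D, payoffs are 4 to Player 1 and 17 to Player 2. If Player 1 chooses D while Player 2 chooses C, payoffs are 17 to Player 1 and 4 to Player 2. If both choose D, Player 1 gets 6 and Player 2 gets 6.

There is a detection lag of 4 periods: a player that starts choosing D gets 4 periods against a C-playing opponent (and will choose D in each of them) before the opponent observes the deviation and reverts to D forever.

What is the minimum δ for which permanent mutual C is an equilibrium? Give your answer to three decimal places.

Deviating for the 4 undetected periods gains 17−13 = 4 per period over cooperation, then loses 13−6 = 7 per period forever once punishment starts.
Gain: 4(1 + δ + … + δ^3); loss: 7·δ^4/(1−δ).
No profitable deviation ⇔ 4(1−δ^4) ≤ 7·δ^4, i.e. δ^4 ≥ 4/(4+7) = 4/11.
Hence δ ≥ (4/11)^(1/4) ≈ 0.777.

0.777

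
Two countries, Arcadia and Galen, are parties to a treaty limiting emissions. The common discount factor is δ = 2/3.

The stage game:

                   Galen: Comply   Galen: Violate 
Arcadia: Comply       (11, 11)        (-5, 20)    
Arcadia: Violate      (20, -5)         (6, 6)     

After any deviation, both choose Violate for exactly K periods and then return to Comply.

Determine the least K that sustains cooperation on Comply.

6

Need Σ_{k=1}^{K} δ^k ≥ (20−11)/(11−6) = 1.8000 at δ = 2/3.
At K = 5 the sum is 1.7366 < 1.8000; at K = 6 it is 1.8244 ≥ 1.8000.
So the minimum punishment length is K = 6.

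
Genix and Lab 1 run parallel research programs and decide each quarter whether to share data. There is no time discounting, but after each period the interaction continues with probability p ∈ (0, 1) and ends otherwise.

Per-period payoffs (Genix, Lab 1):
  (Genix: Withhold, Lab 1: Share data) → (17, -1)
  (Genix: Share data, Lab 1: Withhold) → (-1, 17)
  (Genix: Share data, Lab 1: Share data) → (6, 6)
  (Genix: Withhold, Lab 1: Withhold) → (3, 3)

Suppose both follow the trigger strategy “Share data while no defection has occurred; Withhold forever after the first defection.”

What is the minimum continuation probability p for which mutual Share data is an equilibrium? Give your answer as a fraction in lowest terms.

11/14

Expected cooperation value is 6 + p·6 + p²·6 + … = 6/(1−p); deviation gives 17 + p·3/(1−p).
6 ≥ 17(1−p) + 3p ⇒ 14p ≥ 11 ⇒ p ≥ 11/14.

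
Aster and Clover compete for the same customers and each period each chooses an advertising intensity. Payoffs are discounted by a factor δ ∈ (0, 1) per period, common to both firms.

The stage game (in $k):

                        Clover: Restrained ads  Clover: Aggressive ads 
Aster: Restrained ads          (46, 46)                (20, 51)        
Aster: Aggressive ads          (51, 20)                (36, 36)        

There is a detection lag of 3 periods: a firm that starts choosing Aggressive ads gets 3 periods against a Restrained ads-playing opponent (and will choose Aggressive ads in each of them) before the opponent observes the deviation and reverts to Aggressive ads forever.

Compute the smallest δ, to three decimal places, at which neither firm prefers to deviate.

0.693

The best deviation is to choose Aggressive ads for all 3 undetected periods, earning 51 each, then 36 forever once detected.
Deviation value: 51(1−δ^3)/(1−δ) + 36δ^3/(1−δ); cooperation value: 46/(1−δ).
IC: 46 ≥ 51(1−δ^3) + 36δ^3 = 51 − 15δ^3.
So δ^3 ≥ 5/15 = 1/3, giving δ ≥ (1/3)^(1/3) ≈ 0.693.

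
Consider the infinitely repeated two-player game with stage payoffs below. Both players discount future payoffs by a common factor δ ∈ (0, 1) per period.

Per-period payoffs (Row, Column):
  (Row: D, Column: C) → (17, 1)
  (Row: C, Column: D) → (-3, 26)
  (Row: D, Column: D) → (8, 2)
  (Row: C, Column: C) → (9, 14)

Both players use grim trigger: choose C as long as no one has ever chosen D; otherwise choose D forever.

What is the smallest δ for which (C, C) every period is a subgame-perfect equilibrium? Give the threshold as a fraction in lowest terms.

8/9

Row's threshold: (17−9)/(17−8) = 8/9.
Column's threshold: (26−14)/(26−2) = 1/2.
8/9 > 1/2, so Row binds and δ* = 8/9.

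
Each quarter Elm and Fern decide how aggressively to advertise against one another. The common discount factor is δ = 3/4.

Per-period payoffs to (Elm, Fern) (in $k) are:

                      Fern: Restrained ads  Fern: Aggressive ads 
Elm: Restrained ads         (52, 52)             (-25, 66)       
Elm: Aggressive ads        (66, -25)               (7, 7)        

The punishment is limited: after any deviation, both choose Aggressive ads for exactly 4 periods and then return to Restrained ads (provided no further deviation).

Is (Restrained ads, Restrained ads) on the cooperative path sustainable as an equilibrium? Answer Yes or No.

Yes

A one-shot deviation gives 66 now, then 7 for 4 periods, then back to 52.
Gain from deviating: (66−52) today; loss: (52−7) in each of the next 4 periods.
No-deviation condition: (52−7)(δ+…+δ^4) ≥ 66−52, i.e. δ+…+δ^4 ≥ 14/45.
At δ = 3/4: δ+…+δ^4 = 2.0508 ≥ 0.3111.
So cooperation is sustainable.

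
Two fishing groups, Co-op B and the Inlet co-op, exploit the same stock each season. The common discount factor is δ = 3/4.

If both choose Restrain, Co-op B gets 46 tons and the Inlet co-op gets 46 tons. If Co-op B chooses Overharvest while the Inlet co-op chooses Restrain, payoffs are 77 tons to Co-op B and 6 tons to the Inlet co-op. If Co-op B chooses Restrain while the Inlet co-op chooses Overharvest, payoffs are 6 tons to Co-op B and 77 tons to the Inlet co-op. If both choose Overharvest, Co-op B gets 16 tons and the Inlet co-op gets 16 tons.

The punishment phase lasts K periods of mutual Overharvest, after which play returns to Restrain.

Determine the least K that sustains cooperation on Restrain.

2

No profitable deviation requires (46−16)(δ+…+δ^K) ≥ 77−46, i.e. δ+…+δ^K ≥ 31/30 ≈ 1.0333.
With δ = 3/4, the partial sums are K=1: 0.7500, K=2: 1.3125.
K = 2 is the first length at which the sum reaches 1.0333.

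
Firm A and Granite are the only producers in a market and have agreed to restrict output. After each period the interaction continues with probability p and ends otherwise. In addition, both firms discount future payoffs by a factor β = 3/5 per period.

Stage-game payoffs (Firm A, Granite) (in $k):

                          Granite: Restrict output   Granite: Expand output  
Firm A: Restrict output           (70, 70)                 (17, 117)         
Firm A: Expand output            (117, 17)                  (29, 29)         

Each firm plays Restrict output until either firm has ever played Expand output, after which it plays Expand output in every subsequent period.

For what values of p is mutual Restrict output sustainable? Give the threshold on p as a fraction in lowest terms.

With continuation probability p and discount β, the effective per-period discount factor is βp.
Grim-trigger IC: βp ≥ (117−70)/(117−29) = 47/88.
So p ≥ (47/88)/(3/5) = 235/264.

235/264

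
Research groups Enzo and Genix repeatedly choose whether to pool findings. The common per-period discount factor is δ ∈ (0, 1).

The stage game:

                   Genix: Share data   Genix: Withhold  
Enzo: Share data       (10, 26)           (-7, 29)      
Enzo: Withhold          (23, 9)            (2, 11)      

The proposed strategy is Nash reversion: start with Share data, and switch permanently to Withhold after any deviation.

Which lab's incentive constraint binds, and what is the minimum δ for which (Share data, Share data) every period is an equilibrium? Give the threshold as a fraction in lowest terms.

Enzo's threshold: (23−10)/(23−2) = 13/21.
Genix's threshold: (29−26)/(29−11) = 1/6.
13/21 > 1/6, so Enzo binds and δ* = 13/21.

Enzo; δ ≥ 13/21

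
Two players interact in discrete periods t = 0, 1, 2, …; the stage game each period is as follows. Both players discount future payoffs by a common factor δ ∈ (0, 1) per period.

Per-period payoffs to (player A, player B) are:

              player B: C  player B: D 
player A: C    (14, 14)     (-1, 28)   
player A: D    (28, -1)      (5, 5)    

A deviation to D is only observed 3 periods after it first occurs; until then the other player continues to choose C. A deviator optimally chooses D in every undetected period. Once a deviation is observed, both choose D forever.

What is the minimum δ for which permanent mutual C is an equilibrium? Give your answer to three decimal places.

The best deviation is to choose D for all 3 undetected periods, earning 28 each, then 5 forever once detected.
Deviation value: 28(1−δ^3)/(1−δ) + 5δ^3/(1−δ); cooperation value: 14/(1−δ).
IC: 14 ≥ 28(1−δ^3) + 5δ^3 = 28 − 23δ^3.
So δ^3 ≥ 14/23, giving δ ≥ (14/23)^(1/3) ≈ 0.847.

0.847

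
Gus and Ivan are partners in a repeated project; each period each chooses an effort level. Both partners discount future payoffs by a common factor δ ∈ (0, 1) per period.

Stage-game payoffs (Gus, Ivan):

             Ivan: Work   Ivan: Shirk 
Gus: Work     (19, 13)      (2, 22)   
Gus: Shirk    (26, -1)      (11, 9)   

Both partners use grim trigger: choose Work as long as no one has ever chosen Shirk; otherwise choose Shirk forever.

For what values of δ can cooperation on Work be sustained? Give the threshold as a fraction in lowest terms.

9/13

Gus: cooperation gives 19 each period; deviation gives 26 once then 11 forever.
  19/(1−δ) ≥ 26 + 11δ/(1−δ) ⇒ δ ≥ 7/15.
Ivan: cooperation gives 13 each period; deviation gives 22 once then 9 forever.
  δ ≥ 9/13.
Both must hold, so the binding constraint is Ivan's: δ ≥ 9/13.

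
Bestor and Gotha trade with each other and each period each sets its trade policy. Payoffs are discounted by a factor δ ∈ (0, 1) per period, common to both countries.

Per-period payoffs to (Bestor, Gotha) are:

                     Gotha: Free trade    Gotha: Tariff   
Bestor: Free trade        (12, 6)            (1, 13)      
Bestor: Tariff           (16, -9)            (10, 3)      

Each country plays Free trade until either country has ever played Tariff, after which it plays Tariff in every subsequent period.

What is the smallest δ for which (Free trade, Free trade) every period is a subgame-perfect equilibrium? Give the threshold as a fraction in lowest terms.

7/10

Bestor: cooperation gives 12 each period; deviation gives 16 once then 10 forever.
  12/(1−δ) ≥ 16 + 10δ/(1−δ) ⇒ δ ≥ 4/6 = 2/3.
Gotha: cooperation gives 6 each period; deviation gives 13 once then 3 forever.
  δ ≥ 7/10.
Both must hold, so the binding constraint is Gotha's: δ ≥ 7/10.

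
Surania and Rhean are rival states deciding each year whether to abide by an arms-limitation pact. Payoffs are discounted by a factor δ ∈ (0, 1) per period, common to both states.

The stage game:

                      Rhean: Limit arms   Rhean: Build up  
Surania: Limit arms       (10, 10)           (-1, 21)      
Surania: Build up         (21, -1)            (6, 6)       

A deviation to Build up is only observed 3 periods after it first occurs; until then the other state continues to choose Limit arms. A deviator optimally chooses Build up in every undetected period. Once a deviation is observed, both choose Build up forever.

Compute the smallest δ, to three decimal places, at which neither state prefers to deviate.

0.902

A deviator earns 21 for 3 periods, then 6 forever; cooperating earns 10 forever. Multiplying the IC by (1−δ):
10 ≥ 21(1−δ^3) + 6δ^3, so 15·δ^3 ≥ 11 and δ^3 ≥ 11/15.
δ ≥ (11/15)^(1/3) ≈ 0.902.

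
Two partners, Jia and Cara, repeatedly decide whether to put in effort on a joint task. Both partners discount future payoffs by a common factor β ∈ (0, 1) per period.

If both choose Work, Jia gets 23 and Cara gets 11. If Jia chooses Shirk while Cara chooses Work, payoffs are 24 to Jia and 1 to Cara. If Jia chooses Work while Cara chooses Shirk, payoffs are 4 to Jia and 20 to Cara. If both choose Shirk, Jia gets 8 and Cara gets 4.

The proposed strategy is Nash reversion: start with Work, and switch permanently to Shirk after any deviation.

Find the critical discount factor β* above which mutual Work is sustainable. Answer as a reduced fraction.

9/16

For Jia: deviation gain 24−23 = 1, per-period punishment loss 23−8 = 15. IC gives β ≥ 1/16.
For Cara: gain 9, loss 7 per period, so β ≥ 9/16.
The tighter constraint is Cara's, so cooperation needs β ≥ 9/16.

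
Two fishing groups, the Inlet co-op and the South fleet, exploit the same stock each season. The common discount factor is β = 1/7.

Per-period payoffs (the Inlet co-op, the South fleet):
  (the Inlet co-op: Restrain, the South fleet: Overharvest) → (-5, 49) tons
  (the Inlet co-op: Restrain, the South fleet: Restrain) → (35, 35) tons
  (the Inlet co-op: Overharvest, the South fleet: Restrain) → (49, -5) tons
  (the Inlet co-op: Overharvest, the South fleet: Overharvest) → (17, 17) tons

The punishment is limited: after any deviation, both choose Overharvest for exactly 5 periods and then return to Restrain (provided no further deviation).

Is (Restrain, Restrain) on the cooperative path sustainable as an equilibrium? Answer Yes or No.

A one-shot deviation gives 49 now, then 17 for 5 periods, then back to 35.
Gain from deviating: (49−35) today; loss: (35−17) in each of the next 5 periods.
No-deviation condition: (35−17)(β+…+β^5) ≥ 49−35, i.e. β+…+β^5 ≥ 7/9.
At β = 1/7: β+…+β^5 = 0.1667 < 0.7778.
So cooperation is not sustainable.

No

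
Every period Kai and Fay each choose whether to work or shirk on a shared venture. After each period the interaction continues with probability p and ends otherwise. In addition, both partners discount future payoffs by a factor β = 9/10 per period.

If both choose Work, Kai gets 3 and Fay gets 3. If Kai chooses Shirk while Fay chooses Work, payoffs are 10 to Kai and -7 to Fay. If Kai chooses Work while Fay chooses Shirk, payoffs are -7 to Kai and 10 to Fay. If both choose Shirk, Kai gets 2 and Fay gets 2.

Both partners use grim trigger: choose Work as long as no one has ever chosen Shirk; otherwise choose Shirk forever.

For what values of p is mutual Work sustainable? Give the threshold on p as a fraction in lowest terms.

35/36

With continuation probability p and discount β, the effective per-period discount factor is βp.
Grim-trigger IC: βp ≥ (10−3)/(10−2) = 7/8.
So p ≥ (7/8)/(9/10) = 35/36.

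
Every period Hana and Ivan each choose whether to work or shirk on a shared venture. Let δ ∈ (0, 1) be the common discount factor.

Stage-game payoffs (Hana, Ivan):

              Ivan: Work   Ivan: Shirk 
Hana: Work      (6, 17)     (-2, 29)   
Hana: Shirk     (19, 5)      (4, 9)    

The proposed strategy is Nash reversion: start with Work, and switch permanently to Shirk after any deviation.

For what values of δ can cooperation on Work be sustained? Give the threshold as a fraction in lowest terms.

13/15

Hana: cooperation gives 6 each period; deviation gives 19 once then 4 forever.
  6/(1−δ) ≥ 19 + 4δ/(1−δ) ⇒ δ ≥ 13/15.
Ivan: cooperation gives 17 each period; deviation gives 29 once then 9 forever.
  δ ≥ 12/20 = 3/5.
Both must hold, so the binding constraint is Hana's: δ ≥ 13/15.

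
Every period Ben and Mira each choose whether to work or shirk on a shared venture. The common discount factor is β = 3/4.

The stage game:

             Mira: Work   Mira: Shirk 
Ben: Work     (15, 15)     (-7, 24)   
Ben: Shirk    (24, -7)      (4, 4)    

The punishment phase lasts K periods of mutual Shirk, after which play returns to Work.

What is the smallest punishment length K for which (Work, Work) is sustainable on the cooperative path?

Need Σ_{k=1}^{K} β^k ≥ (24−15)/(15−4) = 0.8182 at β = 3/4.
At K = 1 the sum is 0.7500 < 0.8182; at K = 2 it is 1.3125 ≥ 0.8182.
So the minimum punishment length is K = 2.

2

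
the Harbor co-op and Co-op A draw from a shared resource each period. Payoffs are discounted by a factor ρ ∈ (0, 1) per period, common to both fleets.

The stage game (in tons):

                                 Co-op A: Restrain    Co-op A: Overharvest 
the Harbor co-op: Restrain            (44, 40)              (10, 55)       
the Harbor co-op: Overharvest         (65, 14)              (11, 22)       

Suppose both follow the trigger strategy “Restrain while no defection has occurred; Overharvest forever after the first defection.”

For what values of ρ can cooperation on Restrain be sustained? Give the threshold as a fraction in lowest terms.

5/11

the Harbor co-op's threshold: (65−44)/(65−11) = 7/18.
Co-op A's threshold: (55−40)/(55−22) = 5/11.
7/18 < 5/11, so Co-op A binds and ρ* = 5/11.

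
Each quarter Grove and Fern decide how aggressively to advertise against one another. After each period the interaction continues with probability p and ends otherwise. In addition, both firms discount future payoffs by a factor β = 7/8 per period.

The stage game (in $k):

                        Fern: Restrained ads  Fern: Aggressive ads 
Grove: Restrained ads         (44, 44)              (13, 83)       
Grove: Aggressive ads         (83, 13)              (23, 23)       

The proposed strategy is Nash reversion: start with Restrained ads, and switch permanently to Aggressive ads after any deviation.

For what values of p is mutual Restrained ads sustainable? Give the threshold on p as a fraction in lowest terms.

Expected continuation weight on next period's payoff is β·p = 7/8·p, which plays the role of the discount factor.
Cooperation requires 7/8·p ≥ (83−44)/(83−23) = 13/20, hence p ≥ 26/35.

26/35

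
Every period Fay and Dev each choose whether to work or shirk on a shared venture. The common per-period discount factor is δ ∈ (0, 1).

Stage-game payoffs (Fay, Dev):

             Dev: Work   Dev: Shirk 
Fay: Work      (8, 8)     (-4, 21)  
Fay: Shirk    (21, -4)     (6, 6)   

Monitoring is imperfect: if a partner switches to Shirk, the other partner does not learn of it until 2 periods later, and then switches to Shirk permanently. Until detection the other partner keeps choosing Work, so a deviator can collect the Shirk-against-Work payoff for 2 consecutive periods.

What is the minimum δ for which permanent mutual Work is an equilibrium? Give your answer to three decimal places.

A deviator earns 21 for 2 periods, then 6 forever; cooperating earns 8 forever. Multiplying the IC by (1−δ):
8 ≥ 21(1−δ^2) + 6δ^2, so 15·δ^2 ≥ 13 and δ^2 ≥ 13/15.
δ ≥ (13/15)^(1/2) ≈ 0.931.

0.931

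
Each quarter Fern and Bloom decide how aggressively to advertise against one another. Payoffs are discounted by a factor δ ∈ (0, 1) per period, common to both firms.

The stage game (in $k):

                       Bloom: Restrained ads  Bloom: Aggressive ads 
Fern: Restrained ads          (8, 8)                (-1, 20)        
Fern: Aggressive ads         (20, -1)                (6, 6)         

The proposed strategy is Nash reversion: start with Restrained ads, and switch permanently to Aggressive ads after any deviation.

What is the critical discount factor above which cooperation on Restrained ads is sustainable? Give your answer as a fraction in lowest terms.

One-period gain from deviating is 20 − 8 = 12. The loss is 8 − 6 = 2 in every subsequent period, with present value 2·δ/(1−δ).
Deviation is unprofitable when 2·δ/(1−δ) ≥ 12, i.e. δ/(1−δ) ≥ 6.
Equivalently δ ≥ 12/(12+2) = 6/7.

6/7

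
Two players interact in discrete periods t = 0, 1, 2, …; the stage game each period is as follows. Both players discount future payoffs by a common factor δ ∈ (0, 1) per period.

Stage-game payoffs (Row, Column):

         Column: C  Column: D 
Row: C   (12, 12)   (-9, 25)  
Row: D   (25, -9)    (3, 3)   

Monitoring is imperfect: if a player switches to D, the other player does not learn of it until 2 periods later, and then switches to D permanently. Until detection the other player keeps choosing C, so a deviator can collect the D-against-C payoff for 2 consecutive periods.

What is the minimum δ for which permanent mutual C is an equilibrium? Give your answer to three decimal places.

0.769

A deviator earns 25 for 2 periods, then 3 forever; cooperating earns 12 forever. Multiplying the IC by (1−δ):
12 ≥ 25(1−δ^2) + 3δ^2, so 22·δ^2 ≥ 13 and δ^2 ≥ 13/22.
δ ≥ (13/22)^(1/2) ≈ 0.769.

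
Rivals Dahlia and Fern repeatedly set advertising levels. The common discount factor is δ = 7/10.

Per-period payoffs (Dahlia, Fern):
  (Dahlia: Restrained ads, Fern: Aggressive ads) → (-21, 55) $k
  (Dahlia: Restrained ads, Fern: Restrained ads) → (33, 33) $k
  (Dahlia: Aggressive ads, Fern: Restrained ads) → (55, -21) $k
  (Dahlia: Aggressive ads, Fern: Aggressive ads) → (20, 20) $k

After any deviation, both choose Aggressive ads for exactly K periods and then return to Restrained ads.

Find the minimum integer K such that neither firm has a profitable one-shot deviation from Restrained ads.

No profitable deviation requires (33−20)(δ+…+δ^K) ≥ 55−33, i.e. δ+…+δ^K ≥ 22/13 ≈ 1.6923.
With δ = 7/10, the partial sums are K=1: 0.7000, K=2: 1.1900, K=3: 1.5330, K=4: 1.7731.
K = 4 is the first length at which the sum reaches 1.6923.

4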